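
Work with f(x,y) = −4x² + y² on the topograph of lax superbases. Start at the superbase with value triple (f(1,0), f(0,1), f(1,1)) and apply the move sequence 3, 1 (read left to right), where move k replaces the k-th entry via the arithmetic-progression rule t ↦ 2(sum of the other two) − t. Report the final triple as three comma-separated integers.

start (-4,1,-3) = (f(1,0),f(0,1),f(1,1))
replace slot 3: 2·((-4)+1) − (-3) = -3 → (-4,1,-3)
replace slot 1: 2·(1+(-3)) − (-4) = 0 → (0,1,-3)

0,1,-3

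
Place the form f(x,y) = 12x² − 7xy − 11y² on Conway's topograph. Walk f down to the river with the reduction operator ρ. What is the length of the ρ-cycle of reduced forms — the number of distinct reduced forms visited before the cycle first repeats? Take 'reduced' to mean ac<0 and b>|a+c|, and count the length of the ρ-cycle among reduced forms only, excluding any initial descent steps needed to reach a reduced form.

D = 577, ⌊√D⌋ = 24
descent: ρ → (-11,7,12)  [lands on river]
river: ρ → (12,17,-6)
river: ρ → (-6,19,9)
river: ρ → (9,17,-8)
river: ρ → (-8,15,11)
river: ρ → (11,7,-12)
river: ρ → (-12,17,6)
river: ρ → (6,19,-9)
river: ρ → (-9,17,8)
river: ρ → (8,15,-11)
ρ-cycle length = 10 (tail of 1 descent step not counted)

10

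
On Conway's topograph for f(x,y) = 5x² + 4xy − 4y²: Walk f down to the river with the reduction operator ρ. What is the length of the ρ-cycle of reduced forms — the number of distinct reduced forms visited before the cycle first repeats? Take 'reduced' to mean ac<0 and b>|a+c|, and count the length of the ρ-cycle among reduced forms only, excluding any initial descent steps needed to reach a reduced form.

D = 96, ⌊√D⌋ = 9
river: ρ → (-4,4,5)
river: ρ → (5,6,-3)
river: ρ → (-3,6,5)
river: ρ → (5,4,-4)
ρ-cycle length = 4 (tail of 0 descent steps not counted)

4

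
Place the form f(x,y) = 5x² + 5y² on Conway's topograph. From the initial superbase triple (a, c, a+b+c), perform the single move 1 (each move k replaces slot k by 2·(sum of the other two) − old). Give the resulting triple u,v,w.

start (5,5,10) = (f(1,0),f(0,1),f(1,1))
replace slot 1: 2·(5+10) − 5 = 25 → (25,5,10)

25,5,10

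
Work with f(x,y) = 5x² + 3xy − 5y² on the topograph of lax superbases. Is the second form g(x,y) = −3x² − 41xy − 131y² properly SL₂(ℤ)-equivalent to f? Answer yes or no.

D₁ = 109, D₂ = 109
river cycle of f (length 14): (-5, 7, 3), (3, 5, -7), (-7, 9, 1), (1, 9, -7), (-7, 5, 3), (3, 7, -5), (-5, 3, 5), (5, 7, -3), (-3, 5, 7), (7, 9, -1), … (4 more)
river cycle of g (length 14): (-3, 7, 5), (5, 3, -5), (-5, 7, 3), (3, 5, -7), (-7, 9, 1), (1, 9, -7), (-7, 5, 3), (3, 7, -5), (-5, 3, 5), (5, 7, -3), … (4 more)
cycles coincide ⇒ equivalent

yes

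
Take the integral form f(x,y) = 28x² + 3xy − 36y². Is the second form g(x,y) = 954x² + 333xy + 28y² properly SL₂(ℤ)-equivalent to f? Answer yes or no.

D₁ = 4041, D₂ = 4041
river cycle of f (length 68): (28, 59, -5), (-5, 61, 16), (16, 35, -44), (-44, 53, 7), (7, 59, -20), (-20, 61, 4), (4, 59, -35), (-35, 11, 28), (28, 45, -18), (-18, 63, 1), … (58 more)
river cycle of g (length 68): (28, 59, -5), (-5, 61, 16), (16, 35, -44), (-44, 53, 7), (7, 59, -20), (-20, 61, 4), (4, 59, -35), (-35, 11, 28), (28, 45, -18), (-18, 63, 1), … (58 more)
cycles coincide ⇒ equivalent

yes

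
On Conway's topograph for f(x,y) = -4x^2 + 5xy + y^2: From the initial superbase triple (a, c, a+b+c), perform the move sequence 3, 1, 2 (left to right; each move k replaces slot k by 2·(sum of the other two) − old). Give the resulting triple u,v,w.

start (-4,1,2) = (f(1,0),f(0,1),f(1,1))
replace slot 3: 2·((-4)+1) − 2 = -8 → (-4,1,-8)
replace slot 1: 2·(1+(-8)) − (-4) = -10 → (-10,1,-8)
replace slot 2: 2·((-10)+(-8)) − 1 = -37 → (-10,-37,-8)

-10,-37,-8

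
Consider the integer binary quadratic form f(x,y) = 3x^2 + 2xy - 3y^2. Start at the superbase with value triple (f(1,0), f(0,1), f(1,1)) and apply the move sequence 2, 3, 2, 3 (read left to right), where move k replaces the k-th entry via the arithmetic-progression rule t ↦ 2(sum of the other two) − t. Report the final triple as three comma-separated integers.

start (3,-3,2) = (f(1,0),f(0,1),f(1,1))
replace slot 2: 2·(3+2) − (-3) = 13 → (3,13,2)
replace slot 3: 2·(3+13) − 2 = 30 → (3,13,30)
replace slot 2: 2·(3+30) − 13 = 53 → (3,53,30)
replace slot 3: 2·(3+53) − 30 = 82 → (3,53,82)

3,53,82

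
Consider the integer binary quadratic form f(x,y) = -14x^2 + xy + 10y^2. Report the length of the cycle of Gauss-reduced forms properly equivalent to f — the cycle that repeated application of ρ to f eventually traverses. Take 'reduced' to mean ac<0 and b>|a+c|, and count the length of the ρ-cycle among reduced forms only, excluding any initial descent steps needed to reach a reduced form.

D = 561, ⌊√D⌋ = 23
descent: ρ → (10,19,-5)  [lands on river]
river: ρ → (-5,21,6)
river: ρ → (6,15,-14)
river: ρ → (-14,13,7)
river: ρ → (7,15,-12)
river: ρ → (-12,9,10)
river: ρ → (10,11,-11)
river: ρ → (-11,11,10)
river: ρ → (10,9,-12)
river: ρ → (-12,15,7)
river: ρ → (7,13,-14)
river: ρ → (-14,15,6)
river: ρ → (6,21,-5)
river: ρ → (-5,19,10)
river: ρ → (10,21,-3)
river: ρ → (-3,21,10)
ρ-cycle length = 16 (tail of 1 descent step not counted)

16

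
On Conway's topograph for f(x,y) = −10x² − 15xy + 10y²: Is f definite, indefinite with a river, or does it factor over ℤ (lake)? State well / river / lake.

D = b²−4ac = (-15)² − 4·(-10)·10 = 625
D = 25² is a perfect square ⇒ form factors over ℤ ⇒ lakes

lake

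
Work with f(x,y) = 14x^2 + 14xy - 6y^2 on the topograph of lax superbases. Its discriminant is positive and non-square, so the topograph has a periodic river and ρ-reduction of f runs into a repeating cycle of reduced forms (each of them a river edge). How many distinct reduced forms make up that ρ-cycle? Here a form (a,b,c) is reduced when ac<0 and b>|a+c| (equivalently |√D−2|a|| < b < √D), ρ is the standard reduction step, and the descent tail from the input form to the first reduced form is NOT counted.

D = 532, ⌊√D⌋ = 23
river: ρ → (-6,22,2)
river: ρ → (2,22,-6)
river: ρ → (-6,14,14)
river: ρ → (14,14,-6)
ρ-cycle length = 4 (tail of 0 descent steps not counted)

4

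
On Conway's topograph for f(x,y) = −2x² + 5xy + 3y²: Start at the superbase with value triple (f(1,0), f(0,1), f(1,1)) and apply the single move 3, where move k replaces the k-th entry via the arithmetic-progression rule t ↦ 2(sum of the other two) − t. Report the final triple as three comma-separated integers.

start (-2,3,6) = (f(1,0),f(0,1),f(1,1))
replace slot 3: 2·((-2)+3) − 6 = -4 → (-2,3,-4)

-2,3,-4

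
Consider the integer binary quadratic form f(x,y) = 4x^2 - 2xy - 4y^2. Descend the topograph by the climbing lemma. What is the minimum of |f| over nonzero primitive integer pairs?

descent: ρ → (-4,2,4)  [lands on river]
river: ρ → (4,6,-2)
river: ρ → (-2,6,4)
river: ρ → (4,2,-4)
river: ρ → (-4,6,2)
river: ρ → (2,6,-4)
closes: descent 1, river 6
min |a| on river = 2

2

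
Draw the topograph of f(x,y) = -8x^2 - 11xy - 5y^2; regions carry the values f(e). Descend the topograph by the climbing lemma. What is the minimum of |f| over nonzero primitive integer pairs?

translate: b→-5 (≡11 mod 16), so (8,11,5)→(8,-5,2)
flip: (8,-5,2)→(2,5,8)
translate: b→1 (≡5 mod 4), so (2,5,8)→(2,1,5)
reduced (well bottom): (2,1,5) with a≤c, −a<b≤a
well minimum |f| = |-2| = 2 (negative-definite)

2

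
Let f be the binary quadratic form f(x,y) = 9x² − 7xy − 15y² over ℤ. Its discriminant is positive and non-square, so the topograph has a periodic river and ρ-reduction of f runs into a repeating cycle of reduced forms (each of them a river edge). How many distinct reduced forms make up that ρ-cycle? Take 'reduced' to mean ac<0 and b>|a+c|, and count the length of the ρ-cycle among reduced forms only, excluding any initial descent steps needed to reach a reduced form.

D = 589, ⌊√D⌋ = 24
descent: ρ → (-15,7,9)  [lands on river]
river: ρ → (9,11,-13)
river: ρ → (-13,15,7)
river: ρ → (7,13,-15)
river: ρ → (-15,17,5)
river: ρ → (5,23,-3)
river: ρ → (-3,19,19)
river: ρ → (19,19,-3)
river: ρ → (-3,23,5)
river: ρ → (5,17,-15)
river: ρ → (-15,13,7)
river: ρ → (7,15,-13)
river: ρ → (-13,11,9)
river: ρ → (9,7,-15)
river: ρ → (-15,23,1)
river: ρ → (1,23,-15)
ρ-cycle length = 16 (tail of 1 descent step not counted)

16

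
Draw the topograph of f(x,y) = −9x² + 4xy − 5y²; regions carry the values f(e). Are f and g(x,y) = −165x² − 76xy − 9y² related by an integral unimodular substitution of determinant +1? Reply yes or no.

D₁ = -164, D₂ = -164
f is negative-definite; reduce −f:
−f: flip: (9,-4,5)→(5,4,9)
−f: reduced (well bottom): (5,4,9) with a≤c, −a<b≤a
flip sign back: reduced form of f is (-5,-4,-9)
g is negative-definite; reduce −g:
−g: flip: (165,76,9)→(9,-76,165)
−g: translate: b→-4 (≡-76 mod 18), so (9,-76,165)→(9,-4,5)
−g: flip: (9,-4,5)→(5,4,9)
−g: reduced (well bottom): (5,4,9) with a≤c, −a<b≤a
flip sign back: reduced form of g is (-5,-4,-9)
reduced forms (-5, -4, -9) vs (-5, -4, -9) ⇒ equivalent

yes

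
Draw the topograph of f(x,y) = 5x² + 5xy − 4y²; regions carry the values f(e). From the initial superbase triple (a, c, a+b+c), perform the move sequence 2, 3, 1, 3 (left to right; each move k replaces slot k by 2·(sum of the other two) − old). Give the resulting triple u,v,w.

start (5,-4,6) = (f(1,0),f(0,1),f(1,1))
replace slot 2: 2·(5+6) − (-4) = 26 → (5,26,6)
replace slot 3: 2·(5+26) − 6 = 56 → (5,26,56)
replace slot 1: 2·(26+56) − 5 = 159 → (159,26,56)
replace slot 3: 2·(159+26) − 56 = 314 → (159,26,314)

159,26,314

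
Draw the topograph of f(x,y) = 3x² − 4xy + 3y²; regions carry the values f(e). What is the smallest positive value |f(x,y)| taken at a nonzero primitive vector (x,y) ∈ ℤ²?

translate: b→2 (≡-4 mod 6), so (3,-4,3)→(3,2,2)
flip: (3,2,2)→(2,-2,3)
translate: b→2 (≡-2 mod 4), so (2,-2,3)→(2,2,3)
reduced (well bottom): (2,2,3) with a≤c, −a<b≤a
well minimum = a = 2

2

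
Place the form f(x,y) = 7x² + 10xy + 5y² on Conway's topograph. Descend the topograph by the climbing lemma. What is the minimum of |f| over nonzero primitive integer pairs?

translate: b→-4 (≡10 mod 14), so (7,10,5)→(7,-4,2)
flip: (7,-4,2)→(2,4,7)
translate: b→0 (≡4 mod 4), so (2,4,7)→(2,0,5)
reduced (well bottom): (2,0,5) with a≤c, −a<b≤a
well minimum = a = 2

2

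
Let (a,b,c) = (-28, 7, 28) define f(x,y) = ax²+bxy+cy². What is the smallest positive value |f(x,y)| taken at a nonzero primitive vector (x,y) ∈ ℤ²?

river: ρ → (28,49,-7)
river: ρ → (-7,49,28)
river: ρ → (28,7,-28)
river: ρ → (-28,49,7)
river: ρ → (7,49,-28)
river: ρ → (-28,7,28)
closes: descent 0, river 6
min |a| on river = 7

7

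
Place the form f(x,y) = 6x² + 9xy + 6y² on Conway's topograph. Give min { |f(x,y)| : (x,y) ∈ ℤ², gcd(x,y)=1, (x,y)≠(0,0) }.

translate: b→-3 (≡9 mod 12), so (6,9,6)→(6,-3,3)
flip: (6,-3,3)→(3,3,6)
reduced (well bottom): (3,3,6) with a≤c, −a<b≤a
well minimum = a = 3

3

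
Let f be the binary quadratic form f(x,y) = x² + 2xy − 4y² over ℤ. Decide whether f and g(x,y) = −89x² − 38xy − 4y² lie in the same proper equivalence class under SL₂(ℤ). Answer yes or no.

D₁ = 20, D₂ = 20
river cycle of f (length 2): (1, 4, -1), (-1, 4, 1)
river cycle of g (length 2): (1, 4, -1), (-1, 4, 1)
cycles coincide ⇒ equivalent

yes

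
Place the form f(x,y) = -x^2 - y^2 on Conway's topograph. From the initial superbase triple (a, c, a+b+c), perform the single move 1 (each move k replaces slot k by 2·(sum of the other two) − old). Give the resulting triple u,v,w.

start (-1,-1,-2) = (f(1,0),f(0,1),f(1,1))
replace slot 1: 2·((-1)+(-2)) − (-1) = -5 → (-5,-1,-2)

-5,-1,-2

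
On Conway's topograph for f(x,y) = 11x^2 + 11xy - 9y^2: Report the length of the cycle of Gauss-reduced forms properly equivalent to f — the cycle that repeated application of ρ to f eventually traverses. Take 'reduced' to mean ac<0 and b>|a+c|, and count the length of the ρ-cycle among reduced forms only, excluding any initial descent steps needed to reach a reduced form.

D = 517, ⌊√D⌋ = 22
river: ρ → (-9,7,13)
river: ρ → (13,19,-3)
river: ρ → (-3,17,19)
river: ρ → (19,21,-1)
river: ρ → (-1,21,19)
river: ρ → (19,17,-3)
river: ρ → (-3,19,13)
river: ρ → (13,7,-9)
river: ρ → (-9,11,11)
river: ρ → (11,11,-9)
ρ-cycle length = 10 (tail of 0 descent steps not counted)

10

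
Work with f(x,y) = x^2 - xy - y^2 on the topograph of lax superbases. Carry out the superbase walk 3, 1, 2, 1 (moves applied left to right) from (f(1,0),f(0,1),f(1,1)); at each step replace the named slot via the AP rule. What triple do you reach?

start (1,-1,-1) = (f(1,0),f(0,1),f(1,1))
replace slot 3: 2·(1+(-1)) − (-1) = 1 → (1,-1,1)
replace slot 1: 2·((-1)+1) − 1 = -1 → (-1,-1,1)
replace slot 2: 2·((-1)+1) − (-1) = 1 → (-1,1,1)
replace slot 1: 2·(1+1) − (-1) = 5 → (5,1,1)

5,1,1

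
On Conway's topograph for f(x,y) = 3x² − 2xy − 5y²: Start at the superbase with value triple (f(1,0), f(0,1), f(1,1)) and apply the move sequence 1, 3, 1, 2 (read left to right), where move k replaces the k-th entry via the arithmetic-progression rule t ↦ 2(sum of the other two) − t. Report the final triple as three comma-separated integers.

start (3,-5,-4) = (f(1,0),f(0,1),f(1,1))
replace slot 1: 2·((-5)+(-4)) − 3 = -21 → (-21,-5,-4)
replace slot 3: 2·((-21)+(-5)) − (-4) = -48 → (-21,-5,-48)
replace slot 1: 2·((-5)+(-48)) − (-21) = -85 → (-85,-5,-48)
replace slot 2: 2·((-85)+(-48)) − (-5) = -261 → (-85,-261,-48)

-85,-261,-48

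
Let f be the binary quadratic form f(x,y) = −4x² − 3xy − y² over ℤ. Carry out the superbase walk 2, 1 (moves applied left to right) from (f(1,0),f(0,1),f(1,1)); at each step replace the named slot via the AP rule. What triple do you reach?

start (-4,-1,-8) = (f(1,0),f(0,1),f(1,1))
replace slot 2: 2·((-4)+(-8)) − (-1) = -23 → (-4,-23,-8)
replace slot 1: 2·((-23)+(-8)) − (-4) = -58 → (-58,-23,-8)

-58,-23,-8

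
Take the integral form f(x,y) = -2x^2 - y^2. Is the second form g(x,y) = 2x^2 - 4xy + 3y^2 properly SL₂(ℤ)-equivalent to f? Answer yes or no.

D₁ = -8, D₂ = -8
f is negative-definite; reduce −f:
−f: flip: (2,0,1)→(1,0,2)
−f: reduced (well bottom): (1,0,2) with a≤c, −a<b≤a
flip sign back: reduced form of f is (-1,0,-2)
g: translate: b→0 (≡-4 mod 4), so (2,-4,3)→(2,0,1)
g: flip: (2,0,1)→(1,0,2)
g: reduced (well bottom): (1,0,2) with a≤c, −a<b≤a
reduced forms (-1, 0, -2) vs (1, 0, 2) ⇒ inequivalent

no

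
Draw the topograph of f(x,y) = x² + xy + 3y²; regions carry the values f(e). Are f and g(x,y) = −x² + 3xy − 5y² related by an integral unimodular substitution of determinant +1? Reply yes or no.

D₁ = -11, D₂ = -11
f: reduced (well bottom): (1,1,3) with a≤c, −a<b≤a
g is negative-definite; reduce −g:
−g: translate: b→1 (≡-3 mod 2), so (1,-3,5)→(1,1,3)
−g: reduced (well bottom): (1,1,3) with a≤c, −a<b≤a
flip sign back: reduced form of g is (-1,-1,-3)
reduced forms (1, 1, 3) vs (-1, -1, -3) ⇒ inequivalent

no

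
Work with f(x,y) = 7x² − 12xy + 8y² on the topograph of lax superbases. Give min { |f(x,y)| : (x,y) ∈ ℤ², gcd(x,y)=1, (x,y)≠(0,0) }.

translate: b→2 (≡-12 mod 14), so (7,-12,8)→(7,2,3)
flip: (7,2,3)→(3,-2,7)
reduced (well bottom): (3,-2,7) with a≤c, −a<b≤a
well minimum = a = 3

3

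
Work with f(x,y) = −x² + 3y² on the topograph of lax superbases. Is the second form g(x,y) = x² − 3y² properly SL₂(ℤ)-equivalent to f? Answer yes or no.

D₁ = 12, D₂ = 12
river cycle of f (length 2): (-1, 2, 2), (2, 2, -1)
river cycle of g (length 2): (1, 2, -2), (-2, 2, 1)
cycles differ ⇒ inequivalent

no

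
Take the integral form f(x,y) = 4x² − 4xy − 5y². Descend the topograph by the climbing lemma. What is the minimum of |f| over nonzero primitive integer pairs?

descent: ρ → (-5,4,4)  [lands on river]
river: ρ → (4,4,-5)
river: ρ → (-5,6,3)
river: ρ → (3,6,-5)
closes: descent 1, river 4
min |a| on river = 3

3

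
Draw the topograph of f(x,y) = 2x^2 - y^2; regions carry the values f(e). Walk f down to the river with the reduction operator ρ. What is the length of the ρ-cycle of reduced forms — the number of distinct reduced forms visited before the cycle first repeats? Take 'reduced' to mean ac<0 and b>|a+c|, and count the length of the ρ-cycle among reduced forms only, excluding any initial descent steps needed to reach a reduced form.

D = 8, ⌊√D⌋ = 2
descent: ρ → (-1,2,1)  [lands on river]
river: ρ → (1,2,-1)
ρ-cycle length = 2 (tail of 1 descent step not counted)

2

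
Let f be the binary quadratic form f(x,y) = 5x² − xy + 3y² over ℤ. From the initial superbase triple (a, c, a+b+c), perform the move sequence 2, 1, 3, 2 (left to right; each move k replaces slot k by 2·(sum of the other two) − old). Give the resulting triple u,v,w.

start (5,3,7) = (f(1,0),f(0,1),f(1,1))
replace slot 2: 2·(5+7) − 3 = 21 → (5,21,7)
replace slot 1: 2·(21+7) − 5 = 51 → (51,21,7)
replace slot 3: 2·(51+21) − 7 = 137 → (51,21,137)
replace slot 2: 2·(51+137) − 21 = 355 → (51,355,137)

51,355,137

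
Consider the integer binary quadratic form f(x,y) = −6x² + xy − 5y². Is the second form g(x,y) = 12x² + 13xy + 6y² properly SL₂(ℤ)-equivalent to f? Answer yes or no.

D₁ = -119, D₂ = -119
f is negative-definite; reduce −f:
−f: flip: (6,-1,5)→(5,1,6)
−f: reduced (well bottom): (5,1,6) with a≤c, −a<b≤a
flip sign back: reduced form of f is (-5,-1,-6)
g: translate: b→-11 (≡13 mod 24), so (12,13,6)→(12,-11,5)
g: flip: (12,-11,5)→(5,11,12)
g: translate: b→1 (≡11 mod 10), so (5,11,12)→(5,1,6)
g: reduced (well bottom): (5,1,6) with a≤c, −a<b≤a
reduced forms (-5, -1, -6) vs (5, 1, 6) ⇒ inequivalent

no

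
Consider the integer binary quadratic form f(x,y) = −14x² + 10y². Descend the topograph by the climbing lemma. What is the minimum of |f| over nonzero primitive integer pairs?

descent: ρ → (10,20,-4)  [lands on river]
river: ρ → (-4,20,10)
closes: descent 1, river 2
min |a| on river = 4

4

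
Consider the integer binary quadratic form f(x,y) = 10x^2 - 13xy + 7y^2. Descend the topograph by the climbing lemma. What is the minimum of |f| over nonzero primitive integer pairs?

translate: b→7 (≡-13 mod 20), so (10,-13,7)→(10,7,4)
flip: (10,7,4)→(4,-7,10)
translate: b→1 (≡-7 mod 8), so (4,-7,10)→(4,1,7)
reduced (well bottom): (4,1,7) with a≤c, −a<b≤a
well minimum = a = 4

4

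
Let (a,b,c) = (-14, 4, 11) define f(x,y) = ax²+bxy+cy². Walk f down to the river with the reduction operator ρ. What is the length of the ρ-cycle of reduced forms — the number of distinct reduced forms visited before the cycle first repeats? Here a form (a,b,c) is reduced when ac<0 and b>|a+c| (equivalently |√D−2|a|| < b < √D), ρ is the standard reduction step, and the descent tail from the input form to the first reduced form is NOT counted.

D = 632, ⌊√D⌋ = 25
river: ρ → (11,18,-7)
river: ρ → (-7,24,2)
river: ρ → (2,24,-7)
river: ρ → (-7,18,11)
river: ρ → (11,4,-14)
river: ρ → (-14,24,1)
river: ρ → (1,24,-14)
river: ρ → (-14,4,11)
ρ-cycle length = 8 (tail of 0 descent steps not counted)

8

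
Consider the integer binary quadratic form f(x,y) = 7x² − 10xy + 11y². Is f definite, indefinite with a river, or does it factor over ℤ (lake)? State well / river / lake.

D = b²−4ac = (-10)² − 4·7·11 = -208
D < 0 ⇒ definite ⇒ every region one sign ⇒ single well

well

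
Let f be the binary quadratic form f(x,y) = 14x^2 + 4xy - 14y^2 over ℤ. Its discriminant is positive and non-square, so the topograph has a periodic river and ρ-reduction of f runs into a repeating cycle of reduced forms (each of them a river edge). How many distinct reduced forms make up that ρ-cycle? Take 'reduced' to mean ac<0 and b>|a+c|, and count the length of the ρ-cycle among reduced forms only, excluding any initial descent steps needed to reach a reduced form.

D = 800, ⌊√D⌋ = 28
river: ρ → (-14,24,4)
river: ρ → (4,24,-14)
river: ρ → (-14,4,14)
river: ρ → (14,24,-4)
river: ρ → (-4,24,14)
river: ρ → (14,4,-14)
ρ-cycle length = 6 (tail of 0 descent steps not counted)

6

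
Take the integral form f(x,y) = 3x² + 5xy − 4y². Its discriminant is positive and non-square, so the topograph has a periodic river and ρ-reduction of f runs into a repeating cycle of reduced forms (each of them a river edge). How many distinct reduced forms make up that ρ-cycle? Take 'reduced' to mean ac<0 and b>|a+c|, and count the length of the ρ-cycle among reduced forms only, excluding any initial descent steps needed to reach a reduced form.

D = 73, ⌊√D⌋ = 8
river: ρ → (-4,3,4)
river: ρ → (4,5,-3)
river: ρ → (-3,7,2)
river: ρ → (2,5,-6)
river: ρ → (-6,7,1)
river: ρ → (1,7,-6)
river: ρ → (-6,5,2)
river: ρ → (2,7,-3)
river: ρ → (-3,5,4)
river: ρ → (4,3,-4)
river: ρ → (-4,5,3)
river: ρ → (3,7,-2)
river: ρ → (-2,5,6)
river: ρ → (6,7,-1)
river: ρ → (-1,7,6)
river: ρ → (6,5,-2)
river: ρ → (-2,7,3)
river: ρ → (3,5,-4)
ρ-cycle length = 18 (tail of 0 descent steps not counted)

18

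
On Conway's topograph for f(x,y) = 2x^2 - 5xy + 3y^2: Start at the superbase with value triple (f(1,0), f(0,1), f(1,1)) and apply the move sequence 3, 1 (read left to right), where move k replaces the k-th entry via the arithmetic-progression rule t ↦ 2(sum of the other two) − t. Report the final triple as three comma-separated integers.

start (2,3,0) = (f(1,0),f(0,1),f(1,1))
replace slot 3: 2·(2+3) − 0 = 10 → (2,3,10)
replace slot 1: 2·(3+10) − 2 = 24 → (24,3,10)

24,3,10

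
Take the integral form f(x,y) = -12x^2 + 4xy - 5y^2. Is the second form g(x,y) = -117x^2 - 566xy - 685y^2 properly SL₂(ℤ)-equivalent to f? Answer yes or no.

D₁ = -224, D₂ = -224
f is negative-definite; reduce −f:
−f: flip: (12,-4,5)→(5,4,12)
−f: reduced (well bottom): (5,4,12) with a≤c, −a<b≤a
flip sign back: reduced form of f is (-5,-4,-12)
g is negative-definite; reduce −g:
−g: translate: b→98 (≡566 mod 234), so (117,566,685)→(117,98,21)
−g: flip: (117,98,21)→(21,-98,117)
−g: translate: b→-14 (≡-98 mod 42), so (21,-98,117)→(21,-14,5)
−g: flip: (21,-14,5)→(5,14,21)
−g: translate: b→4 (≡14 mod 10), so (5,14,21)→(5,4,12)
−g: reduced (well bottom): (5,4,12) with a≤c, −a<b≤a
flip sign back: reduced form of g is (-5,-4,-12)
reduced forms (-5, -4, -12) vs (-5, -4, -12) ⇒ equivalent

yes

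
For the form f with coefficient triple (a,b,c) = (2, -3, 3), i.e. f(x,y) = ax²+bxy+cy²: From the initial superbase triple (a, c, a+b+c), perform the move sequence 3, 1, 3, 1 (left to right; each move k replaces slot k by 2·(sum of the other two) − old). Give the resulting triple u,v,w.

start (2,3,2) = (f(1,0),f(0,1),f(1,1))
replace slot 3: 2·(2+3) − 2 = 8 → (2,3,8)
replace slot 1: 2·(3+8) − 2 = 20 → (20,3,8)
replace slot 3: 2·(20+3) − 8 = 38 → (20,3,38)
replace slot 1: 2·(3+38) − 20 = 62 → (62,3,38)

62,3,38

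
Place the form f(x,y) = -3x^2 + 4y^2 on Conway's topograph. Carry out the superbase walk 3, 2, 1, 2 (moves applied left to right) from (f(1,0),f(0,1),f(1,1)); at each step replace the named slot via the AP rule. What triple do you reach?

start (-3,4,1) = (f(1,0),f(0,1),f(1,1))
replace slot 3: 2·((-3)+4) − 1 = 1 → (-3,4,1)
replace slot 2: 2·((-3)+1) − 4 = -8 → (-3,-8,1)
replace slot 1: 2·((-8)+1) − (-3) = -11 → (-11,-8,1)
replace slot 2: 2·((-11)+1) − (-8) = -12 → (-11,-12,1)

-11,-12,1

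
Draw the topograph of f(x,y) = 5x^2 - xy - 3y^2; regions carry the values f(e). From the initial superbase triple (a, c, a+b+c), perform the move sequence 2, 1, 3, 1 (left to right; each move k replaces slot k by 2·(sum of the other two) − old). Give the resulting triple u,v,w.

start (5,-3,1) = (f(1,0),f(0,1),f(1,1))
replace slot 2: 2·(5+1) − (-3) = 15 → (5,15,1)
replace slot 1: 2·(15+1) − 5 = 27 → (27,15,1)
replace slot 3: 2·(27+15) − 1 = 83 → (27,15,83)
replace slot 1: 2·(15+83) − 27 = 169 → (169,15,83)

169,15,83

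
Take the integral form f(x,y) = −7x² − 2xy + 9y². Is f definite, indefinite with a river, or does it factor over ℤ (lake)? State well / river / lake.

D = b²−4ac = (-2)² − 4·(-7)·9 = 256
D = 16² is a perfect square ⇒ form factors over ℤ ⇒ lakes

lake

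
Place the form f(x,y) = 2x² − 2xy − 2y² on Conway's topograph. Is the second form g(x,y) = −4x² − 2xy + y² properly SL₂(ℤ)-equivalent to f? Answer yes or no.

D₁ = 20, D₂ = 20
river cycle of f (length 2): (-2, 2, 2), (2, 2, -2)
river cycle of g (length 2): (1, 4, -1), (-1, 4, 1)
cycles differ ⇒ inequivalent

no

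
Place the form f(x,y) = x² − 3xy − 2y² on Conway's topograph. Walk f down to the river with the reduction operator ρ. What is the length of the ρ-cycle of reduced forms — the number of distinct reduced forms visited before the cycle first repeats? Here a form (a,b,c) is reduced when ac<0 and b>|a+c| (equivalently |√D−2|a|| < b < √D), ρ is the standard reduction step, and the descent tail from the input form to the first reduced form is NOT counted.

D = 17, ⌊√D⌋ = 4
descent: ρ → (-2,3,1)  [lands on river]
river: ρ → (1,3,-2)
river: ρ → (-2,1,2)
river: ρ → (2,3,-1)
river: ρ → (-1,3,2)
river: ρ → (2,1,-2)
ρ-cycle length = 6 (tail of 1 descent step not counted)

6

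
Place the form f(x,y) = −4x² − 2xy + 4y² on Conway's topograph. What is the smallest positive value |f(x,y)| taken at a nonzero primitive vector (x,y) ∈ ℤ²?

descent: ρ → (4,2,-4)  [lands on river]
river: ρ → (-4,6,2)
river: ρ → (2,6,-4)
river: ρ → (-4,2,4)
river: ρ → (4,6,-2)
river: ρ → (-2,6,4)
closes: descent 1, river 6
min |a| on river = 2

2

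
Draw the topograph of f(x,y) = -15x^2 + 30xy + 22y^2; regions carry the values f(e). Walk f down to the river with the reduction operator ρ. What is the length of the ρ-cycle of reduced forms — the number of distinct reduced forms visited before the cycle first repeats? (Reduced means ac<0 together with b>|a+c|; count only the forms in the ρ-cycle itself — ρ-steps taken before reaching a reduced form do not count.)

D = 2220, ⌊√D⌋ = 47
river: ρ → (22,14,-23)
river: ρ → (-23,32,13)
river: ρ → (13,46,-2)
river: ρ → (-2,46,13)
river: ρ → (13,32,-23)
river: ρ → (-23,14,22)
river: ρ → (22,30,-15)
river: ρ → (-15,30,22)
ρ-cycle length = 8 (tail of 0 descent steps not counted)

8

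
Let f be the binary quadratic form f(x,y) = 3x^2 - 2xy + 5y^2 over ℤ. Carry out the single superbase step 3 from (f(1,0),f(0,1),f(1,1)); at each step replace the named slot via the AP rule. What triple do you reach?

start (3,5,6) = (f(1,0),f(0,1),f(1,1))
replace slot 3: 2·(3+5) − 6 = 10 → (3,5,10)

3,5,10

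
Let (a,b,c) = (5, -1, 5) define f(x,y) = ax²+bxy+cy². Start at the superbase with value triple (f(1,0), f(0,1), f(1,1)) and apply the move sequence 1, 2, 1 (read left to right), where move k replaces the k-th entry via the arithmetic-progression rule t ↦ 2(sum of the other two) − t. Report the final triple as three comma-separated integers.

start (5,5,9) = (f(1,0),f(0,1),f(1,1))
replace slot 1: 2·(5+9) − 5 = 23 → (23,5,9)
replace slot 2: 2·(23+9) − 5 = 59 → (23,59,9)
replace slot 1: 2·(59+9) − 23 = 113 → (113,59,9)

113,59,9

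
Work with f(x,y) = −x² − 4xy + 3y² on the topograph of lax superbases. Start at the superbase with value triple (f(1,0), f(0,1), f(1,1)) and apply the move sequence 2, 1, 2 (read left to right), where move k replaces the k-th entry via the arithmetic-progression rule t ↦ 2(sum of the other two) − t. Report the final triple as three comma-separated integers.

start (-1,3,-2) = (f(1,0),f(0,1),f(1,1))
replace slot 2: 2·((-1)+(-2)) − 3 = -9 → (-1,-9,-2)
replace slot 1: 2·((-9)+(-2)) − (-1) = -21 → (-21,-9,-2)
replace slot 2: 2·((-21)+(-2)) − (-9) = -37 → (-21,-37,-2)

-21,-37,-2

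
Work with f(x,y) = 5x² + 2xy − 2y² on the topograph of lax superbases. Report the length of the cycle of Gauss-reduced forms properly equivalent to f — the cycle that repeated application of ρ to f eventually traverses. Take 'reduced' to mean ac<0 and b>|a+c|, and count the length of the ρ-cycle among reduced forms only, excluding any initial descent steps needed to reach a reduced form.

D = 44, ⌊√D⌋ = 6
descent: ρ → (-2,6,1)  [lands on river]
river: ρ → (1,6,-2)
ρ-cycle length = 2 (tail of 1 descent step not counted)

2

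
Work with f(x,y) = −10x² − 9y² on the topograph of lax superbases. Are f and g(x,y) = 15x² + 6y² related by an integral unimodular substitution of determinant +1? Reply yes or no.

D₁ = -360, D₂ = -360
f is negative-definite; reduce −f:
−f: flip: (10,0,9)→(9,0,10)
−f: reduced (well bottom): (9,0,10) with a≤c, −a<b≤a
flip sign back: reduced form of f is (-9,0,-10)
g: flip: (15,0,6)→(6,0,15)
g: reduced (well bottom): (6,0,15) with a≤c, −a<b≤a
reduced forms (-9, 0, -10) vs (6, 0, 15) ⇒ inequivalent

no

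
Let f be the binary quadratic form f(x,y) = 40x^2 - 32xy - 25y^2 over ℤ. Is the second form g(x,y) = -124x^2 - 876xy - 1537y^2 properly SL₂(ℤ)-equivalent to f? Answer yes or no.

D₁ = 5024, D₂ = 5024
river cycle of f (length 10): (-25, 32, 40), (40, 48, -17), (-17, 54, 31), (31, 70, -1), (-1, 70, 31), (31, 54, -17), (-17, 48, 40), (40, 32, -25), (-25, 68, 4), (4, 68, -25)
river cycle of g (length 10): (-17, 54, 31), (31, 70, -1), (-1, 70, 31), (31, 54, -17), (-17, 48, 40), (40, 32, -25), (-25, 68, 4), (4, 68, -25), (-25, 32, 40), (40, 48, -17)
cycles coincide ⇒ equivalent

yes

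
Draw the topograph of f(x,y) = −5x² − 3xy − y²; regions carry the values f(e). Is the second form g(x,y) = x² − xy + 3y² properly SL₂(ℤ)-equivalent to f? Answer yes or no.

D₁ = -11, D₂ = -11
f is negative-definite; reduce −f:
−f: flip: (5,3,1)→(1,-3,5)
−f: translate: b→1 (≡-3 mod 2), so (1,-3,5)→(1,1,3)
−f: reduced (well bottom): (1,1,3) with a≤c, −a<b≤a
flip sign back: reduced form of f is (-1,-1,-3)
g: translate: b→1 (≡-1 mod 2), so (1,-1,3)→(1,1,3)
g: reduced (well bottom): (1,1,3) with a≤c, −a<b≤a
reduced forms (-1, -1, -3) vs (1, 1, 3) ⇒ inequivalent

no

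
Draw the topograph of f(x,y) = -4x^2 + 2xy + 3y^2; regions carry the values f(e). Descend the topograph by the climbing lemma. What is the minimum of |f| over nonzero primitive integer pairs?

river: ρ → (3,4,-3)
river: ρ → (-3,2,4)
river: ρ → (4,6,-1)
river: ρ → (-1,6,4)
river: ρ → (4,2,-3)
river: ρ → (-3,4,3)
river: ρ → (3,2,-4)
river: ρ → (-4,6,1)
river: ρ → (1,6,-4)
river: ρ → (-4,2,3)
closes: descent 0, river 10
min |a| on river = 1

1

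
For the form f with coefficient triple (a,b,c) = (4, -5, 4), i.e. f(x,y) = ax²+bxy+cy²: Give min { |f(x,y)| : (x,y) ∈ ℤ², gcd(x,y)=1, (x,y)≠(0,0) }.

translate: b→3 (≡-5 mod 8), so (4,-5,4)→(4,3,3)
flip: (4,3,3)→(3,-3,4)
translate: b→3 (≡-3 mod 6), so (3,-3,4)→(3,3,4)
reduced (well bottom): (3,3,4) with a≤c, −a<b≤a
well minimum = a = 3

3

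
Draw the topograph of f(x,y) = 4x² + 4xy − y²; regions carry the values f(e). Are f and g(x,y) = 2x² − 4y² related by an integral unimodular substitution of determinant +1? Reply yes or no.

D₁ = 32, D₂ = 32
river cycle of f (length 2): (-1, 4, 4), (4, 4, -1)
river cycle of g (length 2): (2, 4, -2), (-2, 4, 2)
cycles differ ⇒ inequivalent

no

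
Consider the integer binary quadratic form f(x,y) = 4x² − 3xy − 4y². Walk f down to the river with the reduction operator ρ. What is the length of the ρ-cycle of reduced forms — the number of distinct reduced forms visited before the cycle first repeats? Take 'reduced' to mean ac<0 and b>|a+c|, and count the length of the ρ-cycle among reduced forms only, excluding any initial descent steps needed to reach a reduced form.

D = 73, ⌊√D⌋ = 8
descent: ρ → (-4,3,4)  [lands on river]
river: ρ → (4,5,-3)
river: ρ → (-3,7,2)
river: ρ → (2,5,-6)
river: ρ → (-6,7,1)
river: ρ → (1,7,-6)
river: ρ → (-6,5,2)
river: ρ → (2,7,-3)
river: ρ → (-3,5,4)
river: ρ → (4,3,-4)
river: ρ → (-4,5,3)
river: ρ → (3,7,-2)
river: ρ → (-2,5,6)
river: ρ → (6,7,-1)
river: ρ → (-1,7,6)
river: ρ → (6,5,-2)
river: ρ → (-2,7,3)
river: ρ → (3,5,-4)
ρ-cycle length = 18 (tail of 1 descent step not counted)

18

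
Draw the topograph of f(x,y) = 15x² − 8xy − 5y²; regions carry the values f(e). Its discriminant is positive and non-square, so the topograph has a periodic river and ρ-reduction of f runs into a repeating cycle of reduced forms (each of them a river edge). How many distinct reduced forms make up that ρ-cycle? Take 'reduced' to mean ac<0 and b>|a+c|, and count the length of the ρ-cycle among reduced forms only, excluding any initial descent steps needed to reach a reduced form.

D = 364, ⌊√D⌋ = 19
descent: ρ → (-5,18,2)  [lands on river]
river: ρ → (2,18,-5)
river: ρ → (-5,12,11)
river: ρ → (11,10,-6)
river: ρ → (-6,14,7)
river: ρ → (7,14,-6)
river: ρ → (-6,10,11)
river: ρ → (11,12,-5)
ρ-cycle length = 8 (tail of 1 descent step not counted)

8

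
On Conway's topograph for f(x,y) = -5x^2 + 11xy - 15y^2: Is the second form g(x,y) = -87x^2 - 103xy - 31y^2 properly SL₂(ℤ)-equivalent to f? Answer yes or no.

D₁ = -179, D₂ = -179
f is negative-definite; reduce −f:
−f: translate: b→-1 (≡-11 mod 10), so (5,-11,15)→(5,-1,9)
−f: reduced (well bottom): (5,-1,9) with a≤c, −a<b≤a
flip sign back: reduced form of f is (-5,1,-9)
g is negative-definite; reduce −g:
−g: translate: b→-71 (≡103 mod 174), so (87,103,31)→(87,-71,15)
−g: flip: (87,-71,15)→(15,71,87)
−g: translate: b→11 (≡71 mod 30), so (15,71,87)→(15,11,5)
−g: flip: (15,11,5)→(5,-11,15)
−g: translate: b→-1 (≡-11 mod 10), so (5,-11,15)→(5,-1,9)
−g: reduced (well bottom): (5,-1,9) with a≤c, −a<b≤a
flip sign back: reduced form of g is (-5,1,-9)
reduced forms (-5, 1, -9) vs (-5, 1, -9) ⇒ equivalent

yes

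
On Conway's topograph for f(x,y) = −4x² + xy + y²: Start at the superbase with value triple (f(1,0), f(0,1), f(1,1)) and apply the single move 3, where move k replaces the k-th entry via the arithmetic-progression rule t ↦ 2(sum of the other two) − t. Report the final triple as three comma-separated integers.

start (-4,1,-2) = (f(1,0),f(0,1),f(1,1))
replace slot 3: 2·((-4)+1) − (-2) = -4 → (-4,1,-4)

-4,1,-4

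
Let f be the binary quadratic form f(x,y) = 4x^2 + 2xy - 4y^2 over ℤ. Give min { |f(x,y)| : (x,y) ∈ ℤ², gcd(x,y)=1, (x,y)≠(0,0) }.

river: ρ → (-4,6,2)
river: ρ → (2,6,-4)
river: ρ → (-4,2,4)
river: ρ → (4,6,-2)
river: ρ → (-2,6,4)
river: ρ → (4,2,-4)
closes: descent 0, river 6
min |a| on river = 2

2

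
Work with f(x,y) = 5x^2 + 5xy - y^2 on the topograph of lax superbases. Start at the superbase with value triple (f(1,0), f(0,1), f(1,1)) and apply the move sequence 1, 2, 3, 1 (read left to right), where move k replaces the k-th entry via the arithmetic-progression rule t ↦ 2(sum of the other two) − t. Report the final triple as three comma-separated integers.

start (5,-1,9) = (f(1,0),f(0,1),f(1,1))
replace slot 1: 2·((-1)+9) − 5 = 11 → (11,-1,9)
replace slot 2: 2·(11+9) − (-1) = 41 → (11,41,9)
replace slot 3: 2·(11+41) − 9 = 95 → (11,41,95)
replace slot 1: 2·(41+95) − 11 = 261 → (261,41,95)

261,41,95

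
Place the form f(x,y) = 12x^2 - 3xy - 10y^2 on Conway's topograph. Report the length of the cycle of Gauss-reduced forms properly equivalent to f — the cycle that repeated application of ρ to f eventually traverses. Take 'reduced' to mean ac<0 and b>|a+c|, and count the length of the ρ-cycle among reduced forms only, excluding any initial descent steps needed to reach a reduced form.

D = 489, ⌊√D⌋ = 22
descent: ρ → (-10,3,12)  [lands on river]
river: ρ → (12,21,-1)
river: ρ → (-1,21,12)
river: ρ → (12,3,-10)
river: ρ → (-10,17,5)
river: ρ → (5,13,-16)
river: ρ → (-16,19,2)
river: ρ → (2,21,-6)
river: ρ → (-6,15,11)
river: ρ → (11,7,-10)
river: ρ → (-10,13,8)
river: ρ → (8,19,-4)
river: ρ → (-4,21,3)
river: ρ → (3,21,-4)
river: ρ → (-4,19,8)
river: ρ → (8,13,-10)
river: ρ → (-10,7,11)
river: ρ → (11,15,-6)
river: ρ → (-6,21,2)
river: ρ → (2,19,-16)
river: ρ → (-16,13,5)
river: ρ → (5,17,-10)
ρ-cycle length = 22 (tail of 1 descent step not counted)

22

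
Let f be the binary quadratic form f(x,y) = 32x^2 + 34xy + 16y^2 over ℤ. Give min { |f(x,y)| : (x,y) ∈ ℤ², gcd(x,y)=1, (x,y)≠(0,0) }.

translate: b→-30 (≡34 mod 64), so (32,34,16)→(32,-30,14)
flip: (32,-30,14)→(14,30,32)
translate: b→2 (≡30 mod 28), so (14,30,32)→(14,2,16)
reduced (well bottom): (14,2,16) with a≤c, −a<b≤a
well minimum = a = 14

14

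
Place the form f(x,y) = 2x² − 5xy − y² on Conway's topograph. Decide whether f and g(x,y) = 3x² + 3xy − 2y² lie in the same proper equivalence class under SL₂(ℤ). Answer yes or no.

D₁ = 33, D₂ = 33
river cycle of f (length 4): (-1, 5, 2), (2, 3, -3), (-3, 3, 2), (2, 5, -1)
river cycle of g (length 4): (-2, 5, 1), (1, 5, -2), (-2, 3, 3), (3, 3, -2)
cycles differ ⇒ inequivalent

no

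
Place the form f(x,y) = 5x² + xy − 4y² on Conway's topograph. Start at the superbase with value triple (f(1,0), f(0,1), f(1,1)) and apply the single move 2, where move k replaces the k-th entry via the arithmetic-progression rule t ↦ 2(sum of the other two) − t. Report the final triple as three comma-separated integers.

start (5,-4,2) = (f(1,0),f(0,1),f(1,1))
replace slot 2: 2·(5+2) − (-4) = 18 → (5,18,2)

5,18,2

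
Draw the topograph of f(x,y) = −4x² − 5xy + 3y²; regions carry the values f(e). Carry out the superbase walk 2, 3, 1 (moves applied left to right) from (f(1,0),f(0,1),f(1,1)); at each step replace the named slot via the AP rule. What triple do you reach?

start (-4,3,-6) = (f(1,0),f(0,1),f(1,1))
replace slot 2: 2·((-4)+(-6)) − 3 = -23 → (-4,-23,-6)
replace slot 3: 2·((-4)+(-23)) − (-6) = -48 → (-4,-23,-48)
replace slot 1: 2·((-23)+(-48)) − (-4) = -138 → (-138,-23,-48)

-138,-23,-48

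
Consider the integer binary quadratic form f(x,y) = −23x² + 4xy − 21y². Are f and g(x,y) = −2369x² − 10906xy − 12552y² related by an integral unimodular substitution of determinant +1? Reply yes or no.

D₁ = -1916, D₂ = -1916
f is negative-definite; reduce −f:
−f: flip: (23,-4,21)→(21,4,23)
−f: reduced (well bottom): (21,4,23) with a≤c, −a<b≤a
flip sign back: reduced form of f is (-21,-4,-23)
g is negative-definite; reduce −g:
−g: translate: b→1430 (≡10906 mod 4738), so (2369,10906,12552)→(2369,1430,216)
−g: flip: (2369,1430,216)→(216,-1430,2369)
−g: translate: b→-134 (≡-1430 mod 432), so (216,-1430,2369)→(216,-134,23)
−g: flip: (216,-134,23)→(23,134,216)
−g: translate: b→-4 (≡134 mod 46), so (23,134,216)→(23,-4,21)
−g: flip: (23,-4,21)→(21,4,23)
−g: reduced (well bottom): (21,4,23) with a≤c, −a<b≤a
flip sign back: reduced form of g is (-21,-4,-23)
reduced forms (-21, -4, -23) vs (-21, -4, -23) ⇒ equivalent

yes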